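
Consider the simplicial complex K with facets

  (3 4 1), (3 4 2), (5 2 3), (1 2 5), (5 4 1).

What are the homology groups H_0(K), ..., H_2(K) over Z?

K has 5 vertices, 10 edges, 5 triangles.
rank ∂_0 = 0, rank ∂_1 = 4 ⇒ b_0 = 5 − 0 − 4 = 1; all invariant factors of ∂_1 are 1 so no torsion. So H_0 ≅ Z.
rank ∂_1 = 4, rank ∂_2 = 5 ⇒ b_1 = 10 − 4 − 5 = 1; all invariant factors of ∂_2 are 1 so no torsion. So H_1 ≅ Z.
rank ∂_2 = 5, rank ∂_3 = 0 ⇒ b_2 = 5 − 5 − 0 = 0. So H_2 ≅ 0.

H_0 = Z,  H_1 = Z,  H_2 = 0.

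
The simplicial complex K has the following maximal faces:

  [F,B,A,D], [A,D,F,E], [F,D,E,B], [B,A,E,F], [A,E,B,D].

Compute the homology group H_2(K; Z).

We work with the vertex ordering A < B < D < E < F. The simplices of K, each written with vertices in increasing order, are:

  0-simplices (5): A, B, D, E, F
  1-simplices (10): AB, AD, AE, AF, BD, BE, BF, DE, DF, EF
  2-simplices (10): ABD, ABE, ABF, ADE, ADF, AEF, BDE, BDF, BEF, DEF
  3-simplices (5): ABDE, ABDF, ABEF, ADEF, BDEF

giving chain groups C_0 ≅ Z^5, C_1 ≅ Z^10, C_2 ≅ Z^10, C_3 ≅ Z^5.

The boundary map ∂_1: C_1 → C_0 sends each edge [p,q] (with p < q) to q − p.
As a 5×10 matrix over Z this has rank 4, with invariant factors (1,1,1,1).

The boundary map ∂_2: C_2 → C_1 acts by ∂[p,q,r] = [q,r] − [p,r] + [p,q]. For instance
  ∂DEF = EF − DF + DE,
  ∂BDF = DF − BF + BD.
The 10×10 boundary matrix has rank 6 and Smith normal form diag(1,1,1,1,1,1).

∂_3: C_3 → C_2 sends each 3-simplex σ to the alternating sum Σ_i (−1)^i (σ with its i-th vertex removed). For instance
  ∂ABEF = BEF − AEF + ABF − ABE,
  ∂ADEF = DEF − AEF + ADF − ADE.
The resulting 10×5 matrix has rank 4, and its Smith normal form has invariant factors (1,1,1,1).

Reading off H_k = ker ∂_k / im ∂_{k+1}:

  H_2: rank ker ∂_2 − rank ∂_3 = (10 − 6) − 4 = 0, and the invariant factors of ∂_3 are all 1, so H_2 = 0.

H_2 ≅ 0.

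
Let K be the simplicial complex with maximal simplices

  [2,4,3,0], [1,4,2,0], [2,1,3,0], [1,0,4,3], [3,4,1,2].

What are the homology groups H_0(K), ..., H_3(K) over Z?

K has 5 vertices, 10 edges, 10 triangles, 5 3-simplices.
rank ∂_0 = 0, rank ∂_1 = 4 ⇒ b_0 = 5 − 0 − 4 = 1; all invariant factors of ∂_1 are 1 so no torsion. So H_0 = Z.
rank ∂_1 = 4, rank ∂_2 = 6 ⇒ b_1 = 10 − 4 − 6 = 0; all invariant factors of ∂_2 are 1 so no torsion. So H_1 = 0.
rank ∂_2 = 6, rank ∂_3 = 4 ⇒ b_2 = 10 − 6 − 4 = 0; all invariant factors of ∂_3 are 1 so no torsion. So H_2 = 0.
rank ∂_3 = 4, rank ∂_4 = 0 ⇒ b_3 = 5 − 4 − 0 = 1. So H_3 = Z.

H_0 = Z,  H_1 = 0,  H_2 = 0,  H_3 = Z.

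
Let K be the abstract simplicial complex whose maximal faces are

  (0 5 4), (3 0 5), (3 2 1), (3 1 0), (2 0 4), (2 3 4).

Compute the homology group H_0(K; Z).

We work with the vertex ordering 0 < 1 < 2 < 3 < 4 < 5. The simplices of K, each written with vertices in increasing order, are:

  0-simplices (6): [0], [1], [2], [3], [4], [5]
  1-simplices (12): [0,1], [0,2], [0,3], [0,4], [0,5], [1,2], [1,3], [2,3], [2,4], [3,4], [3,5], [4,5]
  2-simplices (6): [0,1,3], [0,2,4], [0,3,5], [0,4,5], [1,2,3], [2,3,4]

Hence C_0 ≅ Z^6, C_1 ≅ Z^12, C_2 ≅ Z^6.

The boundary map ∂_1: C_1 → C_0 is given by ∂[p,q] = [q] − [p].
This gives a 6×12 integer matrix of rank 5; reducing to Smith normal form yields diagonal entries (1,1,1,1,1).

Boundary ∂_2: C_2 → C_1 acts by ∂[p,q,r] = [q,r] − [p,r] + [p,q]. For instance
  ∂[2,3,4] = [3,4] − [2,4] + [2,3],
  ∂[0,3,5] = [3,5] − [0,5] + [0,3].
The 12×6 boundary matrix has rank 6 and Smith normal form diag(1,1,1,1,1,1).

From H_k ≅ ker(∂_k) / im(∂_{k+1}) we obtain:

  H_0: rank C_0 − rank ∂_1 = 6 − 5 = 1, and the invariant factors of ∂_1 are all 1, so H_0 ≅ Z.

H_0 ≅ Z.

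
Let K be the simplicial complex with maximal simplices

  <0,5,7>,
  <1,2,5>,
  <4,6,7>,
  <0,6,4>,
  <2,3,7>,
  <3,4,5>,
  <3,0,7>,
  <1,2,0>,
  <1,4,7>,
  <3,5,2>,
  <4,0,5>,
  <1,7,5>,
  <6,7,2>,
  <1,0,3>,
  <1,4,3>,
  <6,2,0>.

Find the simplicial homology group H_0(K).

Order the vertices as 0 < 1 < 2 < 3 < 4 < 5 < 6 < 7. Listing each simplex with vertices in this order, K has dimension 2 with simplices:

  0-simplices (8): [0], [1], [2], [3], [4], [5], [6], [7]
  1-simplices (24): (24 of them)
  2-simplices (16): [0,1,2], [0,1,3], [0,2,6], [0,3,7], [0,4,5], [0,4,6], [0,5,7], [1,2,5], [1,3,4], [1,4,7], [1,5,7], [2,3,5], [2,3,7], [2,6,7], [3,4,5], [4,6,7]

giving chain groups C_0 ≅ Z^8, C_1 ≅ Z^24, C_2 ≅ Z^16.

Boundary ∂_1: C_1 → C_0 is given by ∂[p,q] = [q] − [p].
This gives a 8×24 integer matrix of rank 7; reducing to Smith normal form yields diagonal entries (1,1,1,1,1,1,1).

Boundary ∂_2: C_2 → C_1 acts by ∂[p,q,r] = [q,r] − [p,r] + [p,q]. For instance
  ∂[1,4,7] = [4,7] − [1,7] + [1,4],
  ∂[0,1,3] = [1,3] − [0,3] + [0,1].
The 24×16 boundary matrix has rank 15 and Smith normal form diag(1,1,1,1,1,1,1,1,1,1,1,1,1,1,1).

Computing H_k = (kernel of ∂_k) / (image of ∂_{k+1}):

  H_0: rank C_0 − rank ∂_1 = 8 − 7 = 1, and the invariant factors of ∂_1 are all 1, so H_0 = Z.

(K is a triangulation of the torus T^2.)

H_0 = Z.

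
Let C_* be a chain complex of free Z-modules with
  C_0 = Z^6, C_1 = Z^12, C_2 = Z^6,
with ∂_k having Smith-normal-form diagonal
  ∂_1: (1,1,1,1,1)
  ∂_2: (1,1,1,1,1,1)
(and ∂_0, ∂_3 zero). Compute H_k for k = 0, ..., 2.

H_0: b_0 = 6 − 0 − 5 = 1; torsion from ∂_1 factors > 1: none. So H_0 = Z.
H_1: b_1 = 12 − 5 − 6 = 1; torsion from ∂_2 factors > 1: none. So H_1 = Z.
H_2: b_2 = 6 − 6 − 0 = 0; torsion from ∂_3 factors > 1: none. So H_2 = 0.

H_0 = Z,  H_1 = Z,  H_2 = 0.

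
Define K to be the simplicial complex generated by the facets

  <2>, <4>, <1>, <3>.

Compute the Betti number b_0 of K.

Fix the vertex order 1 < 2 < 3 < 4 and write every simplex with vertices in increasing order. Then dim K = 0 and the simplices of K are:

  0-simplices (4): [1], [2], [3], [4]

giving chain groups C_0 ≅ Z^4.

From H_k ≅ ker(∂_k) / im(∂_{k+1}) we obtain:

  H_0: rank C_0 − rank ∂_1 = 4 − 0 = 4, and there is no ∂_1, so H_0 = Z^4.

(K is a triangulation of a set of 4 points.)

Hence the Betti numbers are b_0 = 4.

b_0 = 4.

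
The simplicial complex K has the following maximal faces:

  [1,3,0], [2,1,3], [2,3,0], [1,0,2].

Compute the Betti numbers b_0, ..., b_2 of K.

b_0 = 1, b_1 = 0, b_2 = 1.

We work with the vertex ordering 0 < 1 < 2 < 3. The simplices of K, each written with vertices in increasing order, are:

  0-simplices (4): [0], [1], [2], [3]
  1-simplices (6): [0,1], [0,2], [0,3], [1,2], [1,3], [2,3]
  2-simplices (4): [0,1,2], [0,1,3], [0,2,3], [1,2,3]

so the chain groups are C_0 ≅ Z^4, C_1 ≅ Z^6, C_2 ≅ Z^4.

Boundary ∂_1: C_1 → C_0 is given by ∂[p,q] = [q] − [p].
This gives a 4×6 integer matrix of rank 3; reducing to Smith normal form yields diagonal entries (1,1,1).

∂_2: C_2 → C_1 maps a triangle to the signed sum of its edges. For instance
  ∂[1,2,3] = [2,3] − [1,3] + [1,2],
  ∂[0,2,3] = [2,3] − [0,3] + [0,2].
The 6×4 boundary matrix has rank 3 and Smith normal form diag(1,1,1).

From H_k ≅ ker(∂_k) / im(∂_{k+1}) we obtain:

  H_0: rank C_0 − rank ∂_1 = 4 − 3 = 1, and the invariant factors of ∂_1 are all 1, so H_0 = Z.
  H_1: rank ker ∂_1 − rank ∂_2 = (6 − 3) − 3 = 0, and the invariant factors of ∂_2 are all 1, so H_1 = 0.
  H_2: rank ker ∂_2 − rank ∂_3 = (4 − 3) − 0 = 1, and there is no ∂_3, so H_2 = Z.

(K is a triangulation of the 2-sphere S^2.)

Hence the Betti numbers are b_0 = 1, b_1 = 0, b_2 = 1.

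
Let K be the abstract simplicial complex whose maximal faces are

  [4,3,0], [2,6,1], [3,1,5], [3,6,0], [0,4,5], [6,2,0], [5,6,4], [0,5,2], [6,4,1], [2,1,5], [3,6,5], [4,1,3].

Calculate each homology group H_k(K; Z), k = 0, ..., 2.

Order the vertices as 0 < 1 < 2 < 3 < 4 < 5 < 6. Listing each simplex with vertices in this order, K has dimension 2 with simplices:

  0-simplices (7): [0], [1], [2], [3], [4], [5], [6]
  1-simplices (18): [0,2], [0,3], [0,4], [0,5], [0,6], [1,2], [1,3], [1,4], [1,5], [1,6], [2,5], [2,6], [3,4], [3,5], [3,6], [4,5], [4,6], [5,6]
  2-simplices (12): [0,2,5], [0,2,6], [0,3,4], [0,3,6], [0,4,5], [1,2,5], [1,2,6], [1,3,4], [1,3,5], [1,4,6], [3,5,6], [4,5,6]

so the chain groups are C_0 ≅ Z^7, C_1 ≅ Z^18, C_2 ≅ Z^12.

The boundary map ∂_1: C_1 → C_0 maps an edge to its endpoints' difference, ∂[p,q] = q − p.
This gives a 7×18 integer matrix of rank 6; reducing to Smith normal form yields diagonal entries (1,1,1,1,1,1).

∂_2: C_2 → C_1 maps a triangle to the signed sum of its edges. For instance
  ∂[0,4,5] = [4,5] − [0,5] + [0,4],
  ∂[0,2,6] = [2,6] − [0,6] + [0,2].
As a 18×12 matrix over Z this has rank 12, with invariant factors (1,1,1,1,1,1,1,1,1,1,1,2).

Reading off H_k = ker ∂_k / im ∂_{k+1}:

  H_0: rank C_0 − rank ∂_1 = 7 − 6 = 1, and the invariant factors of ∂_1 are all 1, so H_0 = Z.
  H_1: rank ker ∂_1 − rank ∂_2 = (18 − 6) − 12 = 0, and ∂_2 has invariant factor 2 > 1, so H_1 = Z_2.
  H_2: rank ker ∂_2 − rank ∂_3 = (12 − 12) − 0 = 0, and there is no ∂_3, so H_2 = 0.

H_0 ≅ Z,  H_1 ≅ Z_2,  H_2 = 0.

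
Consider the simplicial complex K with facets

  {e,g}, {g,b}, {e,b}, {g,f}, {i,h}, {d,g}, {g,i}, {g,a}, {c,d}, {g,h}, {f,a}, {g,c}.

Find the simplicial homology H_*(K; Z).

H_0 = Z,  H_1 = Z^4.

Order the vertices as a < b < c < d < e < f < g < h < i. Listing each simplex with vertices in this order, K has dimension 1 with simplices:

  0-simplices (9): a, b, c, d, e, f, g, h, i
  1-simplices (12): af, ag, be, bg, cd, cg, dg, eg, fg, gh, gi, hi

giving chain groups C_0 ≅ Z^9, C_1 ≅ Z^12.

∂_1: C_1 → C_0 sends each edge [p,q] (with p < q) to q − p.
The 9×12 boundary matrix has rank 8 and Smith normal form diag(1,1,1,1,1,1,1,1).

Now H_k = ker ∂_k / im ∂_{k+1}, so:

  H_0: rank C_0 − rank ∂_1 = 9 − 8 = 1, and the invariant factors of ∂_1 are all 1, so H_0 = Z.
  H_1: rank ker ∂_1 − rank ∂_2 = (12 − 8) − 0 = 4, and there is no ∂_2, so H_1 = Z^4.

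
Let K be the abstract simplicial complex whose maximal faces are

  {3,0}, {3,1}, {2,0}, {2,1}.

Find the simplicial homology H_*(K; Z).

H_0 = Z,  H_1 = Z.

Order the vertices as 0 < 1 < 2 < 3. Listing each simplex with vertices in this order, K has dimension 1 with simplices:

  0-simplices (4): [0], [1], [2], [3]
  1-simplices (4): [0,2], [0,3], [1,2], [1,3]

giving chain groups C_0 ≅ Z^4, C_1 ≅ Z^4.

The boundary map ∂_1: C_1 → C_0 sends each edge [p,q] (with p < q) to q − p.
As a 4×4 matrix over Z this has rank 3, with invariant factors (1,1,1).

Now H_k = ker ∂_k / im ∂_{k+1}, so:

  H_0: rank C_0 − rank ∂_1 = 4 − 3 = 1, and the invariant factors of ∂_1 are all 1, so H_0 ≅ Z.
  H_1: rank ker ∂_1 − rank ∂_2 = (4 − 3) − 0 = 1, and there is no ∂_2, so H_1 ≅ Z.

(K is a triangulation of the circle S^1.)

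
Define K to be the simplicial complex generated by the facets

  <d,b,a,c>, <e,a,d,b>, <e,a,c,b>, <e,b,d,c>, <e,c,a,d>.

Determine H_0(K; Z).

H_0 = Z.

We work with the vertex ordering a < b < c < d < e. The simplices of K, each written with vertices in increasing order, are:

  0-simplices (5): a, b, c, d, e
  1-simplices (10): ab, ac, ad, ae, bc, bd, be, cd, ce, de
  2-simplices (10): abc, abd, abe, acd, ace, ade, bcd, bce, bde, cde
  3-simplices (5): abcd, abce, abde, acde, bcde

giving chain groups C_0 ≅ Z^5, C_1 ≅ Z^10, C_2 ≅ Z^10, C_3 ≅ Z^5.

The boundary map ∂_1: C_1 → C_0 sends each edge [p,q] (with p < q) to q − p. For instance
  ∂ae = e − a.
As a 5×10 matrix over Z this has rank 4, with invariant factors (1,1,1,1).

Boundary ∂_2: C_2 → C_1 acts by ∂[p,q,r] = [q,r] − [p,r] + [p,q]. For instance
  ∂ace = ce − ae + ac,
  ∂abd = bd − ad + ab.
The resulting 10×10 matrix has rank 6, and its Smith normal form has invariant factors (1,1,1,1,1,1).

∂_3: C_3 → C_2 sends each 3-simplex σ to the alternating sum Σ_i (−1)^i (σ with its i-th vertex removed). For instance
  ∂abcd = bcd − acd + abd − abc,
  ∂acde = cde − ade + ace − acd.
As a 10×5 matrix over Z this has rank 4, with invariant factors (1,1,1,1).

From H_k ≅ ker(∂_k) / im(∂_{k+1}) we obtain:

  H_0: rank C_0 − rank ∂_1 = 5 − 4 = 1, and the invariant factors of ∂_1 are all 1, so H_0 = Z.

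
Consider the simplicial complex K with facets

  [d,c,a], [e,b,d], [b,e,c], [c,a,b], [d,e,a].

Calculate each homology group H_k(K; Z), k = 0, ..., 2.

H_0 = Z,  H_1 = Z,  H_2 = 0.

Fix the vertex order a < b < c < d < e and write every simplex with vertices in increasing order. Then dim K = 2 and the simplices of K are:

  0-simplices (5): a, b, c, d, e
  1-simplices (10): ab, ac, ad, ae, bc, bd, be, cd, ce, de
  2-simplices (5): abc, acd, ade, bce, bde

Hence C_0 ≅ Z^5, C_1 ≅ Z^10, C_2 ≅ Z^5.

Boundary ∂_1: C_1 → C_0 sends each edge [p,q] (with p < q) to q − p.
The resulting 5×10 matrix has rank 4, and its Smith normal form has invariant factors (1,1,1,1).

Boundary ∂_2: C_2 → C_1 sends each 2-simplex [p,q,r] to [q,r] − [p,r] + [p,q]. For instance
  ∂abc = bc − ac + ab,
  ∂bce = ce − be + bc.
As a 10×5 matrix over Z this has rank 5, with invariant factors (1,1,1,1,1).

Now H_k = ker ∂_k / im ∂_{k+1}, so:

  H_0: rank C_0 − rank ∂_1 = 5 − 4 = 1, and the invariant factors of ∂_1 are all 1, so H_0 = Z.
  H_1: rank ker ∂_1 − rank ∂_2 = (10 − 4) − 5 = 1, and the invariant factors of ∂_2 are all 1, so H_1 = Z.
  H_2: rank ker ∂_2 − rank ∂_3 = (5 − 5) − 0 = 0, and there is no ∂_3, so H_2 = 0.

As a check, the Euler characteristic is 5 − 10 + 5 = 0, which agrees with 1 − 1 + 0 = 0.
(K is a triangulation of the Möbius band.)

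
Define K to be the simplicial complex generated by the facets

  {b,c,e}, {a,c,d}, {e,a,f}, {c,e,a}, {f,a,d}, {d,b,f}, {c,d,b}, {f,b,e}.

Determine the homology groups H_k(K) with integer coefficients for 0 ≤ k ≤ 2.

H_0 ≅ Z,  H_1 = 0,  H_2 ≅ Z.

We work with the vertex ordering a < b < c < d < e < f. The simplices of K, each written with vertices in increasing order, are:

  0-simplices (6): a, b, c, d, e, f
  1-simplices (12): ac, ad, ae, af, bc, bd, be, bf, cd, ce, df, ef
  2-simplices (8): acd, ace, adf, aef, bcd, bce, bdf, bef

Hence C_0 ≅ Z^6, C_1 ≅ Z^12, C_2 ≅ Z^8.

The boundary map ∂_1: C_1 → C_0 is given by ∂[p,q] = [q] − [p].
This gives a 6×12 integer matrix of rank 5; reducing to Smith normal form yields diagonal entries (1,1,1,1,1).

The boundary map ∂_2: C_2 → C_1 maps a triangle to the signed sum of its edges. For instance
  ∂adf = df − af + ad,
  ∂acd = cd − ad + ac.
This gives a 12×8 integer matrix of rank 7; reducing to Smith normal form yields diagonal entries (1,1,1,1,1,1,1).

Computing H_k = (kernel of ∂_k) / (image of ∂_{k+1}):

  H_0: rank C_0 − rank ∂_1 = 6 − 5 = 1, and the invariant factors of ∂_1 are all 1, so H_0 ≅ Z.
  H_1: rank ker ∂_1 − rank ∂_2 = (12 − 5) − 7 = 0, and the invariant factors of ∂_2 are all 1, so H_1 ≅ 0.
  H_2: rank ker ∂_2 − rank ∂_3 = (8 − 7) − 0 = 1, and there is no ∂_3, so H_2 ≅ Z.

As a check, the Euler characteristic is 6 − 12 + 8 = 2, which agrees with 1 − 0 + 1 = 2.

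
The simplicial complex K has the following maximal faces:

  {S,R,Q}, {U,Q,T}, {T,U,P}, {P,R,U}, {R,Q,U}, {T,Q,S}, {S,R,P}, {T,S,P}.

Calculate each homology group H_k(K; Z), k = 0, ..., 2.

Fix the vertex order P < Q < R < S < T < U and write every simplex with vertices in increasing order. Then dim K = 2 and the simplices of K are:

  0-simplices (6): P, Q, R, S, T, U
  1-simplices (12): PR, PS, PT, PU, QR, QS, QT, QU, RS, RU, ST, TU
  2-simplices (8): PRS, PRU, PST, PTU, QRS, QRU, QST, QTU

giving chain groups C_0 ≅ Z^6, C_1 ≅ Z^12, C_2 ≅ Z^8.

∂_1: C_1 → C_0 sends each edge [p,q] (with p < q) to q − p.
The 6×12 boundary matrix has rank 5 and Smith normal form diag(1,1,1,1,1).

Boundary ∂_2: C_2 → C_1 sends each 2-simplex [p,q,r] to [q,r] − [p,r] + [p,q]. For instance
  ∂PRS = RS − PS + PR,
  ∂QRU = RU − QU + QR.
As a 12×8 matrix over Z this has rank 7, with invariant factors (1,1,1,1,1,1,1).

Reading off H_k = ker ∂_k / im ∂_{k+1}:

  H_0: rank C_0 − rank ∂_1 = 6 − 5 = 1, and the invariant factors of ∂_1 are all 1, so H_0 = Z.
  H_1: rank ker ∂_1 − rank ∂_2 = (12 − 5) − 7 = 0, and the invariant factors of ∂_2 are all 1, so H_1 = 0.
  H_2: rank ker ∂_2 − rank ∂_3 = (8 − 7) − 0 = 1, and there is no ∂_3, so H_2 = Z.

H_0 = Z,  H_1 = 0,  H_2 = Z.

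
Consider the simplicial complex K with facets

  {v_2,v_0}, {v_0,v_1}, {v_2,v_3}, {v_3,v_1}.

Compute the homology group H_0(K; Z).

H_0 ≅ Z.

Order the vertices as v_0 < v_1 < v_2 < v_3. Listing each simplex with vertices in this order, K has dimension 1 with simplices:

  0-simplices (4): [v_0], [v_1], [v_2], [v_3]
  1-simplices (4): [v_0,v_1], [v_0,v_2], [v_1,v_3], [v_2,v_3]

giving chain groups C_0 ≅ Z^4, C_1 ≅ Z^4.

∂_1: C_1 → C_0 maps an edge to its endpoints' difference, ∂[p,q] = q − p. For instance
  ∂[v_0,v_2] = [v_2] − [v_0].
As a 4×4 matrix over Z this has rank 3, with invariant factors (1,1,1).

From H_k ≅ ker(∂_k) / im(∂_{k+1}) we obtain:

  H_0: rank C_0 − rank ∂_1 = 4 − 3 = 1, and the invariant factors of ∂_1 are all 1, so H_0 = Z.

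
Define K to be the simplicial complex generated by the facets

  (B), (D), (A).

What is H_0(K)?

Fix the vertex order A < B < D and write every simplex with vertices in increasing order. Then dim K = 0 and the simplices of K are:

  0-simplices (3): A, B, D

giving chain groups C_0 ≅ Z^3.

Now H_k = ker ∂_k / im ∂_{k+1}, so:

  H_0: rank C_0 − rank ∂_1 = 3 − 0 = 3, and there is no ∂_1, so H_0 = Z^3.

H_0 ≅ Z^3.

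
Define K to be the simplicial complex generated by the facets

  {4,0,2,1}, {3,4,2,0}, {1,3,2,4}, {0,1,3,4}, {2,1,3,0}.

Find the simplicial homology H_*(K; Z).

Fix the vertex order 0 < 1 < 2 < 3 < 4 and write every simplex with vertices in increasing order. Then dim K = 3 and the simplices of K are:

  0-simplices (5): [0], [1], [2], [3], [4]
  1-simplices (10): [0,1], [0,2], [0,3], [0,4], [1,2], [1,3], [1,4], [2,3], [2,4], [3,4]
  2-simplices (10): [0,1,2], [0,1,3], [0,1,4], [0,2,3], [0,2,4], [0,3,4], [1,2,3], [1,2,4], [1,3,4], [2,3,4]
  3-simplices (5): [0,1,2,3], [0,1,2,4], [0,1,3,4], [0,2,3,4], [1,2,3,4]

giving chain groups C_0 ≅ Z^5, C_1 ≅ Z^10, C_2 ≅ Z^10, C_3 ≅ Z^5.

Boundary ∂_1: C_1 → C_0 maps an edge to its endpoints' difference, ∂[p,q] = q − p. For instance
  ∂[2,4] = [4] − [2].
This gives a 5×10 integer matrix of rank 4; reducing to Smith normal form yields diagonal entries (1,1,1,1).

Boundary ∂_2: C_2 → C_1 maps a triangle to the signed sum of its edges. For instance
  ∂[0,1,4] = [1,4] − [0,4] + [0,1],
  ∂[0,2,3] = [2,3] − [0,3] + [0,2].
As a 10×10 matrix over Z this has rank 6, with invariant factors (1,1,1,1,1,1).

Boundary ∂_3: C_3 → C_2 sends each 3-simplex σ to the alternating sum Σ_i (−1)^i (σ with its i-th vertex removed). For instance
  ∂[0,1,3,4] = [1,3,4] − [0,3,4] + [0,1,4] − [0,1,3],
  ∂[0,1,2,3] = [1,2,3] − [0,2,3] + [0,1,3] − [0,1,2].
This gives a 10×5 integer matrix of rank 4; reducing to Smith normal form yields diagonal entries (1,1,1,1).

Now H_k = ker ∂_k / im ∂_{k+1}, so:

  H_0: rank C_0 − rank ∂_1 = 5 − 4 = 1, and the invariant factors of ∂_1 are all 1, so H_0 = Z.
  H_1: rank ker ∂_1 − rank ∂_2 = (10 − 4) − 6 = 0, and the invariant factors of ∂_2 are all 1, so H_1 = 0.
  H_2: rank ker ∂_2 − rank ∂_3 = (10 − 6) − 4 = 0, and the invariant factors of ∂_3 are all 1, so H_2 = 0.
  H_3: rank ker ∂_3 − rank ∂_4 = (5 − 4) − 0 = 1, and there is no ∂_4, so H_3 = Z.

As a check, the Euler characteristic is 5 − 10 + 10 − 5 = 0, which agrees with 1 − 0 + 0 − 1 = 0.
(K is a triangulation of the 3-sphere S^3.)

H_0 = Z,  H_1 = 0,  H_2 = 0,  H_3 = Z.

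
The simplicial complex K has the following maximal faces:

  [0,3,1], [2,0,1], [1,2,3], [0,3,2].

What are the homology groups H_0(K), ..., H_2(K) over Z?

H_0 ≅ Z,  H_1 = 0,  H_2 ≅ Z.

K has 4 vertices, 6 edges, 4 triangles.
rank ∂_0 = 0, rank ∂_1 = 3 ⇒ b_0 = 4 − 0 − 3 = 1; all invariant factors of ∂_1 are 1 so no torsion. So H_0 ≅ Z.
rank ∂_1 = 3, rank ∂_2 = 3 ⇒ b_1 = 6 − 3 − 3 = 0; all invariant factors of ∂_2 are 1 so no torsion. So H_1 ≅ 0.
rank ∂_2 = 3, rank ∂_3 = 0 ⇒ b_2 = 4 − 3 − 0 = 1. So H_2 ≅ Z.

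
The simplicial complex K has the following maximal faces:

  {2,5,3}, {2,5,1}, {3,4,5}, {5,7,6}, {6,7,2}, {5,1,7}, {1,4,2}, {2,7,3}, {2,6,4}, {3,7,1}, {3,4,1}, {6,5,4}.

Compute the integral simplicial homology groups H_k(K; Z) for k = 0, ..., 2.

K has 7 vertices, 18 edges, 12 triangles.
rank ∂_0 = 0, rank ∂_1 = 6 ⇒ b_0 = 7 − 0 − 6 = 1; all invariant factors of ∂_1 are 1 so no torsion. So H_0 = Z.
rank ∂_1 = 6, rank ∂_2 = 12 ⇒ b_1 = 18 − 6 − 12 = 0; ∂_2 has invariant factor(s) [2] giving torsion. So H_1 = Z/2Z.
rank ∂_2 = 12, rank ∂_3 = 0 ⇒ b_2 = 12 − 12 − 0 = 0. So H_2 = 0.

H_0 = Z,  H_1 = Z/2Z,  H_2 = 0.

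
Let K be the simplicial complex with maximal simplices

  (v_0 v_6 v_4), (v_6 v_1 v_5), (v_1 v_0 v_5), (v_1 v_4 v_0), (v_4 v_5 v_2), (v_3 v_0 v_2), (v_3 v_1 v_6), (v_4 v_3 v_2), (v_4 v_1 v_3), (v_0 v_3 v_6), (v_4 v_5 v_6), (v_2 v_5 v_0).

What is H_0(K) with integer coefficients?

Take the total order v_0 < v_1 < v_2 < v_3 < v_4 < v_5 < v_6 on the vertex set. Then K (dimension 2) consists of the simplices:

  0-simplices (7): [v_0], [v_1], [v_2], [v_3], [v_4], [v_5], [v_6]
  1-simplices (18): (18 of them)
  2-simplices (12): (12 of them)

giving chain groups C_0 ≅ Z^7, C_1 ≅ Z^18, C_2 ≅ Z^12.

∂_1: C_1 → C_0 maps an edge to its endpoints' difference, ∂[p,q] = q − p.
The resulting 7×18 matrix has rank 6, and its Smith normal form has invariant factors (1,1,1,1,1,1).

The boundary map ∂_2: C_2 → C_1 maps a triangle to the signed sum of its edges. For instance
  ∂[v_0,v_3,v_6] = [v_3,v_6] − [v_0,v_6] + [v_0,v_3],
  ∂[v_1,v_3,v_4] = [v_3,v_4] − [v_1,v_4] + [v_1,v_3].
The resulting 18×12 matrix has rank 12, and its Smith normal form has invariant factors (1,1,1,1,1,1,1,1,1,1,1,2).

From H_k ≅ ker(∂_k) / im(∂_{k+1}) we obtain:

  H_0: rank C_0 − rank ∂_1 = 7 − 6 = 1, and the invariant factors of ∂_1 are all 1, so H_0 = Z.

(K is a triangulation of the real projective plane RP^2.)

H_0 = Z.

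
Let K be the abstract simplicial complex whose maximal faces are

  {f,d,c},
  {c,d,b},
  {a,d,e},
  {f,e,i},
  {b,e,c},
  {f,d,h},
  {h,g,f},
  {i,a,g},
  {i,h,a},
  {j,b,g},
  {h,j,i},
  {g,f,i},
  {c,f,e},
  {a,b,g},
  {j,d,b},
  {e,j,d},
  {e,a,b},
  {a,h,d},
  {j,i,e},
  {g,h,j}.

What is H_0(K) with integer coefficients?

H_0 ≅ Z.

Order the vertices as a < b < c < d < e < f < g < h < i < j. Listing each simplex with vertices in this order, K has dimension 2 with simplices:

  0-simplices (10): a, b, c, d, e, f, g, h, i, j
  1-simplices (30): ab, ad, ae, ag, ah, ai, bc, bd, be, bg, bj, cd, ce, cf, de, df, dh, dj, ef, ei, ej, fg, fh, fi, gh, gi, gj, hi, hj, ij
  2-simplices (20): abe, abg, ade, adh, agi, ahi, bcd, bce, bdj, bgj, cdf, cef, dej, dfh, efi, eij, fgh, fgi, ghj, hij

Hence C_0 ≅ Z^10, C_1 ≅ Z^30, C_2 ≅ Z^20.

Boundary ∂_1: C_1 → C_0 is given by ∂[p,q] = [q] − [p]. For instance
  ∂dh = h − d.
The 10×30 boundary matrix has rank 9 and Smith normal form diag(1,1,1,1,1,1,1,1,1).

Boundary ∂_2: C_2 → C_1 sends each 2-simplex [p,q,r] to [q,r] − [p,r] + [p,q]. For instance
  ∂cdf = df − cf + cd,
  ∂bgj = gj − bj + bg.
This gives a 30×20 integer matrix of rank 20; reducing to Smith normal form yields diagonal entries (1,1,1,1,1,1,1,1,1,1,1,1,1,1,1,1,1,1,1,2).

Computing H_k = (kernel of ∂_k) / (image of ∂_{k+1}):

  H_0: rank C_0 − rank ∂_1 = 10 − 9 = 1, and the invariant factors of ∂_1 are all 1, so H_0 = Z.

(K is a triangulation of the Klein bottle.)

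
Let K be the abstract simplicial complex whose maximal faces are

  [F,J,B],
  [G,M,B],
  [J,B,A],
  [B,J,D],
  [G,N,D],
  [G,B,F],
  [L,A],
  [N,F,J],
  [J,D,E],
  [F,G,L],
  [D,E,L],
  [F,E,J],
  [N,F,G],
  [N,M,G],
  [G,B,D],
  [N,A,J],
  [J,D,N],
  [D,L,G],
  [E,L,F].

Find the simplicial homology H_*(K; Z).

Fix the vertex order A < B < D < E < F < G < J < L < M < N and write every simplex with vertices in increasing order. Then dim K = 2 and the simplices of K are:

  0-simplices (10): A, B, D, E, F, G, J, L, M, N
  1-simplices (26): AB, AJ, AL, AN, BD, BF, BG, BJ, BM, DE, DG, DJ, DL, DN, EF, EJ, EL, FG, FJ, FL, FN, GL, GM, GN, JN, MN
  2-simplices (18): ABJ, AJN, BDG, BDJ, BFG, BFJ, BGM, DEJ, DEL, DGL, DGN, DJN, EFJ, EFL, FGL, FGN, FJN, GMN

so the chain groups are C_0 ≅ Z^10, C_1 ≅ Z^26, C_2 ≅ Z^18.

∂_1: C_1 → C_0 maps an edge to its endpoints' difference, ∂[p,q] = q − p. For instance
  ∂AB = B − A.
The resulting 10×26 matrix has rank 9, and its Smith normal form has invariant factors (1,1,1,1,1,1,1,1,1).

Boundary ∂_2: C_2 → C_1 acts by ∂[p,q,r] = [q,r] − [p,r] + [p,q]. For instance
  ∂DJN = JN − DN + DJ,
  ∂DEL = EL − DL + DE.
The resulting 26×18 matrix has rank 16, and its Smith normal form has invariant factors (1,1,1,1,1,1,1,1,1,1,1,1,1,1,1,1).

Reading off H_k = ker ∂_k / im ∂_{k+1}:

  H_0: rank C_0 − rank ∂_1 = 10 − 9 = 1, and the invariant factors of ∂_1 are all 1, so H_0 ≅ Z.
  H_1: rank ker ∂_1 − rank ∂_2 = (26 − 9) − 16 = 1, and the invariant factors of ∂_2 are all 1, so H_1 ≅ Z.
  H_2: rank ker ∂_2 − rank ∂_3 = (18 − 16) − 0 = 2, and there is no ∂_3, so H_2 ≅ Z^2.

H_0 = Z,  H_1 = Z,  H_2 = Z^2.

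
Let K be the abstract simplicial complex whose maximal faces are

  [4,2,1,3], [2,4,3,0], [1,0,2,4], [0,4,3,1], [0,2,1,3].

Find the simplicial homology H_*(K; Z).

H_0 = Z,  H_1 = 0,  H_2 = 0,  H_3 = Z.

Fix the vertex order 0 < 1 < 2 < 3 < 4 and write every simplex with vertices in increasing order. Then dim K = 3 and the simplices of K are:

  0-simplices (5): [0], [1], [2], [3], [4]
  1-simplices (10): [0,1], [0,2], [0,3], [0,4], [1,2], [1,3], [1,4], [2,3], [2,4], [3,4]
  2-simplices (10): [0,1,2], [0,1,3], [0,1,4], [0,2,3], [0,2,4], [0,3,4], [1,2,3], [1,2,4], [1,3,4], [2,3,4]
  3-simplices (5): [0,1,2,3], [0,1,2,4], [0,1,3,4], [0,2,3,4], [1,2,3,4]

Hence C_0 ≅ Z^5, C_1 ≅ Z^10, C_2 ≅ Z^10, C_3 ≅ Z^5.

∂_1: C_1 → C_0 maps an edge to its endpoints' difference, ∂[p,q] = q − p.
As a 5×10 matrix over Z this has rank 4, with invariant factors (1,1,1,1).

∂_2: C_2 → C_1 acts by ∂[p,q,r] = [q,r] − [p,r] + [p,q]. For instance
  ∂[0,1,3] = [1,3] − [0,3] + [0,1],
  ∂[1,2,4] = [2,4] − [1,4] + [1,2].
The 10×10 boundary matrix has rank 6 and Smith normal form diag(1,1,1,1,1,1).

The boundary map ∂_3: C_3 → C_2 sends each 3-simplex σ to the alternating sum Σ_i (−1)^i (σ with its i-th vertex removed). For instance
  ∂[0,1,2,4] = [1,2,4] − [0,2,4] + [0,1,4] − [0,1,2],
  ∂[0,2,3,4] = [2,3,4] − [0,3,4] + [0,2,4] − [0,2,3].
This gives a 10×5 integer matrix of rank 4; reducing to Smith normal form yields diagonal entries (1,1,1,1).

Now H_k = ker ∂_k / im ∂_{k+1}, so:

  H_0: rank C_0 − rank ∂_1 = 5 − 4 = 1, and the invariant factors of ∂_1 are all 1, so H_0 = Z.
  H_1: rank ker ∂_1 − rank ∂_2 = (10 − 4) − 6 = 0, and the invariant factors of ∂_2 are all 1, so H_1 = 0.
  H_2: rank ker ∂_2 − rank ∂_3 = (10 − 6) − 4 = 0, and the invariant factors of ∂_3 are all 1, so H_2 = 0.
  H_3: rank ker ∂_3 − rank ∂_4 = (5 − 4) − 0 = 1, and there is no ∂_4, so H_3 = Z.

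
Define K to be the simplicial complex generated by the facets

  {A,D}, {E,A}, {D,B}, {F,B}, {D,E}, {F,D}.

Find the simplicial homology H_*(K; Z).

Take the total order A < B < D < E < F on the vertex set. Then K (dimension 1) consists of the simplices:

  0-simplices (5): A, B, D, E, F
  1-simplices (6): AD, AE, BD, BF, DE, DF

so the chain groups are C_0 ≅ Z^5, C_1 ≅ Z^6.

Boundary ∂_1: C_1 → C_0 maps an edge to its endpoints' difference, ∂[p,q] = q − p. For instance
  ∂BF = F − B.
As a 5×6 matrix over Z this has rank 4, with invariant factors (1,1,1,1).

Reading off H_k = ker ∂_k / im ∂_{k+1}:

  H_0: rank C_0 − rank ∂_1 = 5 − 4 = 1, and the invariant factors of ∂_1 are all 1, so H_0 = Z.
  H_1: rank ker ∂_1 − rank ∂_2 = (6 − 4) − 0 = 2, and there is no ∂_2, so H_1 = Z^2.

H_0 = Z,  H_1 = Z^2.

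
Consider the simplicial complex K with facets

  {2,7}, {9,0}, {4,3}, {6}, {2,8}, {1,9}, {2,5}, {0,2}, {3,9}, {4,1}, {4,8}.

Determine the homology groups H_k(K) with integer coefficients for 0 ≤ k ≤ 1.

K has 10 vertices, 10 edges.
rank ∂_0 = 0, rank ∂_1 = 8 ⇒ b_0 = 10 − 0 − 8 = 2; all invariant factors of ∂_1 are 1 so no torsion. So H_0 ≅ Z^2.
rank ∂_1 = 8, rank ∂_2 = 0 ⇒ b_1 = 10 − 8 − 0 = 2. So H_1 ≅ Z^2.

H_0 ≅ Z^2,  H_1 ≅ Z^2.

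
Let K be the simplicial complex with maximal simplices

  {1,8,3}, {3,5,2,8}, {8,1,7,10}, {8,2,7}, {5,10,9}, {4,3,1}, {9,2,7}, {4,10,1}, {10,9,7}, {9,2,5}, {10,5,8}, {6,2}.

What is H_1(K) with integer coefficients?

H_1 ≅ 0.

Fix the vertex order 1 < 2 < 3 < 4 < 5 < 6 < 7 < 8 < 9 < 10 and write every simplex with vertices in increasing order. Then dim K = 3 and the simplices of K are:

  0-simplices (10): [1], [2], [3], [4], [5], [6], [7], [8], [9], [10]
  1-simplices (23): (23 of them)
  2-simplices (17): [1,3,4], [1,3,8], [1,4,10], [1,7,8], [1,7,10], [1,8,10], [2,3,5], [2,3,8], [2,5,8], [2,5,9], [2,7,8], [2,7,9], [3,5,8], [5,8,10], [5,9,10], [7,8,10], [7,9,10]
  3-simplices (2): [1,7,8,10], [2,3,5,8]

Hence C_0 ≅ Z^10, C_1 ≅ Z^23, C_2 ≅ Z^17, C_3 ≅ Z^2.

The boundary map ∂_1: C_1 → C_0 is given by ∂[p,q] = [q] − [p]. For instance
  ∂[3,5] = [5] − [3].
The 10×23 boundary matrix has rank 9 and Smith normal form diag(1,1,1,1,1,1,1,1,1).

Boundary ∂_2: C_2 → C_1 maps a triangle to the signed sum of its edges. For instance
  ∂[3,5,8] = [5,8] − [3,8] + [3,5],
  ∂[1,7,10] = [7,10] − [1,10] + [1,7].
The resulting 23×17 matrix has rank 14, and its Smith normal form has invariant factors (1,1,1,1,1,1,1,1,1,1,1,1,1,1).

∂_3: C_3 → C_2 sends each 3-simplex σ to the alternating sum Σ_i (−1)^i (σ with its i-th vertex removed). For instance
  ∂[1,7,8,10] = [7,8,10] − [1,8,10] + [1,7,10] − [1,7,8],
  ∂[2,3,5,8] = [3,5,8] − [2,5,8] + [2,3,8] − [2,3,5].
This gives a 17×2 integer matrix of rank 2; reducing to Smith normal form yields diagonal entries (1,1).

Now H_k = ker ∂_k / im ∂_{k+1}, so:

  H_1: rank ker ∂_1 − rank ∂_2 = (23 − 9) − 14 = 0, and the invariant factors of ∂_2 are all 1, so H_1 ≅ 0.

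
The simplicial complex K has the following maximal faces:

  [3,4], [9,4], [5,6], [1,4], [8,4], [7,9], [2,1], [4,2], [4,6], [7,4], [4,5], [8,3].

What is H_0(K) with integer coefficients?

Take the total order 1 < 2 < 3 < 4 < 5 < 6 < 7 < 8 < 9 on the vertex set. Then K (dimension 1) consists of the simplices:

  0-simplices (9): [1], [2], [3], [4], [5], [6], [7], [8], [9]
  1-simplices (12): [1,2], [1,4], [2,4], [3,4], [3,8], [4,5], [4,6], [4,7], [4,8], [4,9], [5,6], [7,9]

so the chain groups are C_0 ≅ Z^9, C_1 ≅ Z^12.

∂_1: C_1 → C_0 maps an edge to its endpoints' difference, ∂[p,q] = q − p.
The resulting 9×12 matrix has rank 8, and its Smith normal form has invariant factors (1,1,1,1,1,1,1,1).

Now H_k = ker ∂_k / im ∂_{k+1}, so:

  H_0: rank C_0 − rank ∂_1 = 9 − 8 = 1, and the invariant factors of ∂_1 are all 1, so H_0 ≅ Z.

H_0 ≅ Z.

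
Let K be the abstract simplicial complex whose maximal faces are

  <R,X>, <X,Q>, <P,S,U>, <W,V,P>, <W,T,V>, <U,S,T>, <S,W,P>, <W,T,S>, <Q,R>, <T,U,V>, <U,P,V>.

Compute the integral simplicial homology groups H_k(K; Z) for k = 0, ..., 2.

H_0 = Z^2,  H_1 = Z,  H_2 = Z.

We work with the vertex ordering P < Q < R < S < T < U < V < W < X. The simplices of K, each written with vertices in increasing order, are:

  0-simplices (9): P, Q, R, S, T, U, V, W, X
  1-simplices (15): PS, PU, PV, PW, QR, QX, RX, ST, SU, SW, TU, TV, TW, UV, VW
  2-simplices (8): PSU, PSW, PUV, PVW, STU, STW, TUV, TVW

giving chain groups C_0 ≅ Z^9, C_1 ≅ Z^15, C_2 ≅ Z^8.

∂_1: C_1 → C_0 maps an edge to its endpoints' difference, ∂[p,q] = q − p. For instance
  ∂SU = U − S.
This gives a 9×15 integer matrix of rank 7; reducing to Smith normal form yields diagonal entries (1,1,1,1,1,1,1).

Boundary ∂_2: C_2 → C_1 maps a triangle to the signed sum of its edges. For instance
  ∂PVW = VW − PW + PV,
  ∂PSU = SU − PU + PS.
The resulting 15×8 matrix has rank 7, and its Smith normal form has invariant factors (1,1,1,1,1,1,1).

Computing H_k = (kernel of ∂_k) / (image of ∂_{k+1}):

  H_0: rank C_0 − rank ∂_1 = 9 − 7 = 2, and the invariant factors of ∂_1 are all 1, so H_0 = Z^2.
  H_1: rank ker ∂_1 − rank ∂_2 = (15 − 7) − 7 = 1, and the invariant factors of ∂_2 are all 1, so H_1 = Z.
  H_2: rank ker ∂_2 − rank ∂_3 = (8 − 7) − 0 = 1, and there is no ∂_3, so H_2 = Z.

As a check, the Euler characteristic is 9 − 15 + 8 = 2, which agrees with 2 − 1 + 1 = 2.
(K is a triangulation of the disjoint union of the circle S^1 and the 2-sphere S^2.)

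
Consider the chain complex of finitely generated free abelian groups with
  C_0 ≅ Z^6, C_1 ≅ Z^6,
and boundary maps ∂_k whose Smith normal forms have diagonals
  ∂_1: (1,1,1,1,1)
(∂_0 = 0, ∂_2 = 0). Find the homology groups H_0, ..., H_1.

H_0: b_0 = 6 − 0 − 5 = 1; torsion from ∂_1 factors > 1: none. So H_0 = Z.
H_1: b_1 = 6 − 5 − 0 = 1; torsion from ∂_2 factors > 1: none. So H_1 = Z.

H_0 = Z,  H_1 = Z.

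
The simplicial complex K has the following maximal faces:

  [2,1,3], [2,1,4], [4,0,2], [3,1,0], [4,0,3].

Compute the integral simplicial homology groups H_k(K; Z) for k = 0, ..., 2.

Fix the vertex order 0 < 1 < 2 < 3 < 4 and write every simplex with vertices in increasing order. Then dim K = 2 and the simplices of K are:

  0-simplices (5): [0], [1], [2], [3], [4]
  1-simplices (10): [0,1], [0,2], [0,3], [0,4], [1,2], [1,3], [1,4], [2,3], [2,4], [3,4]
  2-simplices (5): [0,1,3], [0,2,4], [0,3,4], [1,2,3], [1,2,4]

Hence C_0 ≅ Z^5, C_1 ≅ Z^10, C_2 ≅ Z^5.

∂_1: C_1 → C_0 is given by ∂[p,q] = [q] − [p].
The resulting 5×10 matrix has rank 4, and its Smith normal form has invariant factors (1,1,1,1).

∂_2: C_2 → C_1 maps a triangle to the signed sum of its edges. For instance
  ∂[0,2,4] = [2,4] − [0,4] + [0,2],
  ∂[0,3,4] = [3,4] − [0,4] + [0,3].
This gives a 10×5 integer matrix of rank 5; reducing to Smith normal form yields diagonal entries (1,1,1,1,1).

Now H_k = ker ∂_k / im ∂_{k+1}, so:

  H_0: rank C_0 − rank ∂_1 = 5 − 4 = 1, and the invariant factors of ∂_1 are all 1, so H_0 ≅ Z.
  H_1: rank ker ∂_1 − rank ∂_2 = (10 − 4) − 5 = 1, and the invariant factors of ∂_2 are all 1, so H_1 ≅ Z.
  H_2: rank ker ∂_2 − rank ∂_3 = (5 − 5) − 0 = 0, and there is no ∂_3, so H_2 ≅ 0.

As a check, the Euler characteristic is 5 − 10 + 5 = 0, which agrees with 1 − 1 + 0 = 0.
(K is a triangulation of the Möbius band.)

H_0 ≅ Z,  H_1 ≅ Z,  H_2 = 0.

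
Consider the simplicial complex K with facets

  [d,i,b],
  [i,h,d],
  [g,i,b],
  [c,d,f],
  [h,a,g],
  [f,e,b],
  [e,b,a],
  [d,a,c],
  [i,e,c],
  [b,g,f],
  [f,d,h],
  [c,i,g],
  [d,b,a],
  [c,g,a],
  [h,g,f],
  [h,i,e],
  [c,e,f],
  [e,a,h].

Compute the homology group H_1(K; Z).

We work with the vertex ordering a < b < c < d < e < f < g < h < i. The simplices of K, each written with vertices in increasing order, are:

  0-simplices (9): a, b, c, d, e, f, g, h, i
  1-simplices (27): ab, ac, ad, ae, ag, ah, bd, be, bf, bg, bi, cd, ce, cf, cg, ci, df, dh, di, ef, eh, ei, fg, fh, gh, gi, hi
  2-simplices (18): abd, abe, acd, acg, aeh, agh, bdi, bef, bfg, bgi, cdf, cef, cei, cgi, dfh, dhi, ehi, fgh

giving chain groups C_0 ≅ Z^9, C_1 ≅ Z^27, C_2 ≅ Z^18.

Boundary ∂_1: C_1 → C_0 maps an edge to its endpoints' difference, ∂[p,q] = q − p. For instance
  ∂cf = f − c.
As a 9×27 matrix over Z this has rank 8, with invariant factors (1,1,1,1,1,1,1,1).

Boundary ∂_2: C_2 → C_1 acts by ∂[p,q,r] = [q,r] − [p,r] + [p,q]. For instance
  ∂ehi = hi − ei + eh,
  ∂acg = cg − ag + ac.
The 27×18 boundary matrix has rank 17 and Smith normal form diag(1,1,1,1,1,1,1,1,1,1,1,1,1,1,1,1,1).

Computing H_k = (kernel of ∂_k) / (image of ∂_{k+1}):

  H_1: rank ker ∂_1 − rank ∂_2 = (27 − 8) − 17 = 2, and the invariant factors of ∂_2 are all 1, so H_1 ≅ Z^2.

H_1 = Z^2.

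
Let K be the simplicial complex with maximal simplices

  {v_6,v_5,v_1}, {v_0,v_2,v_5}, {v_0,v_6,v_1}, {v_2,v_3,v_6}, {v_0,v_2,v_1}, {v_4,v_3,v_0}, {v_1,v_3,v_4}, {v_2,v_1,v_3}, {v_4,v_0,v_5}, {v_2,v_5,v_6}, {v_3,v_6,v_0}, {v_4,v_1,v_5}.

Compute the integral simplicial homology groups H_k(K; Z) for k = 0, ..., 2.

Take the total order v_0 < v_1 < v_2 < v_3 < v_4 < v_5 < v_6 on the vertex set. Then K (dimension 2) consists of the simplices:

  0-simplices (7): [v_0], [v_1], [v_2], [v_3], [v_4], [v_5], [v_6]
  1-simplices (18): (18 of them)
  2-simplices (12): (12 of them)

Hence C_0 ≅ Z^7, C_1 ≅ Z^18, C_2 ≅ Z^12.

Boundary ∂_1: C_1 → C_0 sends each edge [p,q] (with p < q) to q − p. For instance
  ∂[v_2,v_3] = [v_3] − [v_2].
As a 7×18 matrix over Z this has rank 6, with invariant factors (1,1,1,1,1,1).

The boundary map ∂_2: C_2 → C_1 acts by ∂[p,q,r] = [q,r] − [p,r] + [p,q]. For instance
  ∂[v_0,v_2,v_5] = [v_2,v_5] − [v_0,v_5] + [v_0,v_2],
  ∂[v_2,v_5,v_6] = [v_5,v_6] − [v_2,v_6] + [v_2,v_5].
This gives a 18×12 integer matrix of rank 12; reducing to Smith normal form yields diagonal entries (1,1,1,1,1,1,1,1,1,1,1,2).

Now H_k = ker ∂_k / im ∂_{k+1}, so:

  H_0: rank C_0 − rank ∂_1 = 7 − 6 = 1, and the invariant factors of ∂_1 are all 1, so H_0 = Z.
  H_1: rank ker ∂_1 − rank ∂_2 = (18 − 6) − 12 = 0, and ∂_2 has invariant factor 2 > 1, so H_1 = Z/2Z.
  H_2: rank ker ∂_2 − rank ∂_3 = (12 − 12) − 0 = 0, and there is no ∂_3, so H_2 = 0.

H_0 = Z,  H_1 = Z/2Z,  H_2 = 0.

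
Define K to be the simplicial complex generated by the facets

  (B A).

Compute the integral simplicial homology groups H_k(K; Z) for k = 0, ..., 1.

H_0 = Z,  H_1 = 0.

We work with the vertex ordering A < B. The simplices of K, each written with vertices in increasing order, are:

  0-simplices (2): A, B
  1-simplices (1): AB

so the chain groups are C_0 ≅ Z^2, C_1 ≅ Z^1.

∂_1: C_1 → C_0 is given by ∂[p,q] = [q] − [p].
As a 2×1 matrix over Z this has rank 1, with invariant factors (1).

Reading off H_k = ker ∂_k / im ∂_{k+1}:

  H_0: rank C_0 − rank ∂_1 = 2 − 1 = 1, and the invariant factors of ∂_1 are all 1, so H_0 = Z.
  H_1: rank ker ∂_1 − rank ∂_2 = (1 − 1) − 0 = 0, and there is no ∂_2, so H_1 = 0.

As a check, the Euler characteristic is 2 − 1 = 1, which agrees with 1 − 0 = 1.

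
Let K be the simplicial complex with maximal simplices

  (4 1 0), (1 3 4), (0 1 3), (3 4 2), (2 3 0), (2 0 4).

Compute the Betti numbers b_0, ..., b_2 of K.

K has 5 vertices, 9 edges, 6 triangles.
rank ∂_0 = 0, rank ∂_1 = 4 ⇒ b_0 = 5 − 0 − 4 = 1; all invariant factors of ∂_1 are 1 so no torsion. So H_0 ≅ Z.
rank ∂_1 = 4, rank ∂_2 = 5 ⇒ b_1 = 9 − 4 − 5 = 0; all invariant factors of ∂_2 are 1 so no torsion. So H_1 ≅ 0.
rank ∂_2 = 5, rank ∂_3 = 0 ⇒ b_2 = 6 − 5 − 0 = 1. So H_2 ≅ Z.

b_0 = 1, b_1 = 0, b_2 = 1.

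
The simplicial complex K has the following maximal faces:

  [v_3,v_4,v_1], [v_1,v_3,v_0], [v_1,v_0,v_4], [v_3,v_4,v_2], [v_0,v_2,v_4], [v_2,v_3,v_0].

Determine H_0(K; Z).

H_0 ≅ Z.

Take the total order v_0 < v_1 < v_2 < v_3 < v_4 on the vertex set. Then K (dimension 2) consists of the simplices:

  0-simplices (5): [v_0], [v_1], [v_2], [v_3], [v_4]
  1-simplices (9): [v_0,v_1], [v_0,v_2], [v_0,v_3], [v_0,v_4], [v_1,v_3], [v_1,v_4], [v_2,v_3], [v_2,v_4], [v_3,v_4]
  2-simplices (6): [v_0,v_1,v_3], [v_0,v_1,v_4], [v_0,v_2,v_3], [v_0,v_2,v_4], [v_1,v_3,v_4], [v_2,v_3,v_4]

giving chain groups C_0 ≅ Z^5, C_1 ≅ Z^9, C_2 ≅ Z^6.

Boundary ∂_1: C_1 → C_0 maps an edge to its endpoints' difference, ∂[p,q] = q − p. For instance
  ∂[v_0,v_3] = [v_3] − [v_0].
The resulting 5×9 matrix has rank 4, and its Smith normal form has invariant factors (1,1,1,1).

Boundary ∂_2: C_2 → C_1 sends each 2-simplex [p,q,r] to [q,r] − [p,r] + [p,q]. For instance
  ∂[v_1,v_3,v_4] = [v_3,v_4] − [v_1,v_4] + [v_1,v_3],
  ∂[v_0,v_1,v_3] = [v_1,v_3] − [v_0,v_3] + [v_0,v_1].
The resulting 9×6 matrix has rank 5, and its Smith normal form has invariant factors (1,1,1,1,1).

Computing H_k = (kernel of ∂_k) / (image of ∂_{k+1}):

  H_0: rank C_0 − rank ∂_1 = 5 − 4 = 1, and the invariant factors of ∂_1 are all 1, so H_0 = Z.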